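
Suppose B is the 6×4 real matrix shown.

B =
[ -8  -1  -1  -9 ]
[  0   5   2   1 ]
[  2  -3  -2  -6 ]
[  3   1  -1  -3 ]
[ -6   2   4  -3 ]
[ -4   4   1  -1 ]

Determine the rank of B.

Row reduce to echelon form.
R3 ← R3 + (1/4)·R1: [0, -13/4, -9/4, -33/4]
R4 ← R4 + (3/8)·R1: [0, 5/8, -11/8, -51/8]
R5 ← R5 − (3/4)·R1: [0, 11/4, 19/4, 15/4]
R6 ← R6 − (1/2)·R1: [0, 9/2, 3/2, 7/2]
R3 ← R3 + (13/20)·R2: [0, 0, -19/20, -38/5]
R4 ← R4 − (1/8)·R2: [0, 0, -13/8, -13/2]
R5 ← R5 − (11/20)·R2: [0, 0, 73/20, 16/5]
R6 ← R6 − (9/10)·R2: [0, 0, -3/10, 13/5]
R4 ← R4 − (65/38)·R3: [0, 0, 0, 13/2]
R5 ← R5 + (73/19)·R3: [0, 0, 0, -26]
R6 ← R6 − (6/19)·R3: [0, 0, 0, 5]
R5 ← R5 + (4)·R4: [0, 0, 0, 0]
R6 ← R6 − (10/13)·R4: [0, 0, 0, 0]
Echelon form has 4 nonzero rows, so rank(B) = 4.

4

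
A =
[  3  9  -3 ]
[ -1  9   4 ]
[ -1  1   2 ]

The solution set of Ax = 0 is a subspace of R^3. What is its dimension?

1

Row reduce to echelon form.
R2 ← R2 + (1/3)·R1: [0, 12, 3]
R3 ← R3 + (1/3)·R1: [0, 4, 1]
R3 ← R3 − (1/3)·R2: [0, 0, 0]
2 nonzero rows, so rank(A) = 2.
A has 3 columns; by rank–nullity, nullity = 3 − 2 = 1.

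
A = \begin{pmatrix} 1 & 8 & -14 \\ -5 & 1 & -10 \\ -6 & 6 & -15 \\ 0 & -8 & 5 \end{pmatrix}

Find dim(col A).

Row reduce to echelon form.
R2 ← R2 + (5)·R1: [0, 41, -80]
R3 ← R3 + (6)·R1: [0, 54, -99]
R3 ← R3 − (54/41)·R2: [0, 0, 261/41]
R4 ← R4 + (8/41)·R2: [0, 0, -435/41]
R4 ← R4 + (5/3)·R3: [0, 0, 0]
Echelon form has 3 nonzero rows, so rank(A) = 3.
The column space has dimension equal to the rank: 3.

3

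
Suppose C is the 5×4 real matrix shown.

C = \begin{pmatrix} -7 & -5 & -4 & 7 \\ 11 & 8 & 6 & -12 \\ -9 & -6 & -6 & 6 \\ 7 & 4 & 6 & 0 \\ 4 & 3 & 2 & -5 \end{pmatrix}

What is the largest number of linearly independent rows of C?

2

Row reduce to echelon form.
R2 ← R2 + (11/7)·R1: [0, 1/7, -2/7, -1]
R3 ← R3 − (9/7)·R1: [0, 3/7, -6/7, -3]
R4 ← R4 + R1: [0, -1, 2, 7]
R5 ← R5 + (4/7)·R1: [0, 1/7, -2/7, -1]
R3 ← R3 − (3)·R2: [0, 0, 0, 0]
R4 ← R4 + (7)·R2: [0, 0, 0, 0]
R5 ← R5 − R2: [0, 0, 0, 0]
Echelon form has 2 nonzero rows, so rank(C) = 2.
The rank gives the maximum number of linearly independent rows: 2.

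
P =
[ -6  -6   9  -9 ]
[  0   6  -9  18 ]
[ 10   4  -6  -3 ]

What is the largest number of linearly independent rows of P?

Row reduce to echelon form.
R3 ← R3 + (5/3)·R1: [0, -6, 9, -18]
R3 ← R3 + R2: [0, 0, 0, 0]
Echelon form has 2 nonzero rows, so rank(P) = 2.
The rank gives the maximum number of linearly independent rows: 2.

2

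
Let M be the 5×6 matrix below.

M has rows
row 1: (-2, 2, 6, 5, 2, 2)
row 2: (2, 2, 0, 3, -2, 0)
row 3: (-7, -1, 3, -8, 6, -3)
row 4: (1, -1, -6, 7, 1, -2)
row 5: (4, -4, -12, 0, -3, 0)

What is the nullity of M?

1

Row reduce to echelon form.
R2 ← R2 + R1: [0, 4, 6, 8, 0, 2]
R3 ← R3 − (7/2)·R1: [0, -8, -18, -51/2, -1, -10]
R4 ← R4 + (1/2)·R1: [0, 0, -3, 19/2, 2, -1]
R5 ← R5 + (2)·R1: [0, 0, 0, 10, 1, 4]
R3 ← R3 + (2)·R2: [0, 0, -6, -19/2, -1, -6]
R4 ← R4 − (1/2)·R3: [0, 0, 0, 57/4, 5/2, 2]
R5 ← R5 − (40/57)·R4: [0, 0, 0, 0, -43/57, 148/57]
5 nonzero rows, so rank(M) = 5.
M has 6 columns; by rank–nullity, nullity = 6 − 5 = 1.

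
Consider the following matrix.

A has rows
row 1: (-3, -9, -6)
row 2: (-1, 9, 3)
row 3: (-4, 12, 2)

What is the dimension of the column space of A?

Row reduce to echelon form.
R2 ← R2 − (1/3)·R1: [0, 12, 5]
R3 ← R3 − (4/3)·R1: [0, 24, 10]
R3 ← R3 − (2)·R2: [0, 0, 0]
Echelon form has 2 nonzero rows, so rank(A) = 2.
The column space has dimension equal to the rank: 2.

2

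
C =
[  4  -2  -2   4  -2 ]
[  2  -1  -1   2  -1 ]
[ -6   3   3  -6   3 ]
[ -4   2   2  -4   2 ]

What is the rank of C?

1

Row reduce to echelon form.
R2 ← R2 − (1/2)·R1: [0, 0, 0, 0, 0]
R3 ← R3 + (3/2)·R1: [0, 0, 0, 0, 0]
R4 ← R4 + R1: [0, 0, 0, 0, 0]
Echelon form has 1 nonzero row, so rank(C) = 1.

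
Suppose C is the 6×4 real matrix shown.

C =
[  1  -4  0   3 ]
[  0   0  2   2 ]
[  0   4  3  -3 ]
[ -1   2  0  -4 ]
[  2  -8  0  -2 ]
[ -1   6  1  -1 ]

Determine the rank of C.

4

Row reduce to echelon form.
R4 ← R4 + R1: [0, -2, 0, -1]
R5 ← R5 − (2)·R1: [0, 0, 0, -8]
R6 ← R6 + R1: [0, 2, 1, 2]
Swap R2 ↔ R3
R4 ← R4 + (1/2)·R2: [0, 0, 3/2, -5/2]
R6 ← R6 − (1/2)·R2: [0, 0, -1/2, 7/2]
R4 ← R4 − (3/4)·R3: [0, 0, 0, -4]
R6 ← R6 + (1/4)·R3: [0, 0, 0, 4]
R5 ← R5 − (2)·R4: [0, 0, 0, 0]
R6 ← R6 + R4: [0, 0, 0, 0]
Echelon form has 4 nonzero rows, so rank(C) = 4.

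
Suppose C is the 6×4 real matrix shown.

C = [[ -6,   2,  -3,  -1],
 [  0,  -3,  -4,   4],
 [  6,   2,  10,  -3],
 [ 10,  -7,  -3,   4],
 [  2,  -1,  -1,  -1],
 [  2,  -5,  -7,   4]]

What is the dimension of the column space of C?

Row reduce to echelon form.
R3 ← R3 + R1: [0, 4, 7, -4]
R4 ← R4 + (5/3)·R1: [0, -11/3, -8, 7/3]
R5 ← R5 + (1/3)·R1: [0, -1/3, -2, -4/3]
R6 ← R6 + (1/3)·R1: [0, -13/3, -8, 11/3]
R3 ← R3 + (4/3)·R2: [0, 0, 5/3, 4/3]
R4 ← R4 − (11/9)·R2: [0, 0, -28/9, -23/9]
R5 ← R5 − (1/9)·R2: [0, 0, -14/9, -16/9]
R6 ← R6 − (13/9)·R2: [0, 0, -20/9, -19/9]
R4 ← R4 + (28/15)·R3: [0, 0, 0, -1/15]
R5 ← R5 + (14/15)·R3: [0, 0, 0, -8/15]
R6 ← R6 + (4/3)·R3: [0, 0, 0, -1/3]
R5 ← R5 − (8)·R4: [0, 0, 0, 0]
R6 ← R6 − (5)·R4: [0, 0, 0, 0]
Echelon form has 4 nonzero rows, so rank(C) = 4.
The column space has dimension equal to the rank: 4.

4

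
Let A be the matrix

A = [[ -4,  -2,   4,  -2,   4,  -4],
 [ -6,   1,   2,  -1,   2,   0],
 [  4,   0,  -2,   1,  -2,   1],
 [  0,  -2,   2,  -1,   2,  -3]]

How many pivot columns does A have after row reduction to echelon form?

Row reduce to echelon form.
R2 ← R2 − (3/2)·R1: [0, 4, -4, 2, -4, 6]
R3 ← R3 + R1: [0, -2, 2, -1, 2, -3]
R3 ← R3 + (1/2)·R2: [0, 0, 0, 0, 0, 0]
R4 ← R4 + (1/2)·R2: [0, 0, 0, 0, 0, 0]
Echelon form has 2 nonzero rows, so rank(A) = 2.
Each nonzero row contributes one pivot column: 2 pivot columns.

2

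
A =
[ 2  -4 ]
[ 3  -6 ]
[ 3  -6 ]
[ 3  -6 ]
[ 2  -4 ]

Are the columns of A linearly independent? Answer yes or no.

Row reduce A to echelon form.
R2 ← R2 − (3/2)·R1: [0, 0]
R3 ← R3 − (3/2)·R1: [0, 0]
R4 ← R4 − (3/2)·R1: [0, 0]
R5 ← R5 − R1: [0, 0]
1 pivot among 2 columns.
Only 1 < 2 pivot columns, so the columns are linearly dependent.

no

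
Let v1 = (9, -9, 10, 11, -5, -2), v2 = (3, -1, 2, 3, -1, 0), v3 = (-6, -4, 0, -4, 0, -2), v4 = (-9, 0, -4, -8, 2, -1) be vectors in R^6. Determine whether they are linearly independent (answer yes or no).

Form the matrix with these vectors as rows and row reduce.
R2 ← R2 − (1/3)·R1: [0, 2, -4/3, -2/3, 2/3, 2/3]
R3 ← R3 + (2/3)·R1: [0, -10, 20/3, 10/3, -10/3, -10/3]
R4 ← R4 + R1: [0, -9, 6, 3, -3, -3]
R3 ← R3 + (5)·R2: [0, 0, 0, 0, 0, 0]
R4 ← R4 + (9/2)·R2: [0, 0, 0, 0, 0, 0]
2 nonzero rows, so the 4 vectors span a space of dimension 2.
Since 2 < 4, the vectors are linearly dependent.

no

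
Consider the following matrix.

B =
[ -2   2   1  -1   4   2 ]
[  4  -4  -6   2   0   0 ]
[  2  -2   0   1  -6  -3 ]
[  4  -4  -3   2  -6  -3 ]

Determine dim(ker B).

4

Row reduce to echelon form.
R2 ← R2 + (2)·R1: [0, 0, -4, 0, 8, 4]
R3 ← R3 + R1: [0, 0, 1, 0, -2, -1]
R4 ← R4 + (2)·R1: [0, 0, -1, 0, 2, 1]
R3 ← R3 + (1/4)·R2: [0, 0, 0, 0, 0, 0]
R4 ← R4 − (1/4)·R2: [0, 0, 0, 0, 0, 0]
2 nonzero rows, so rank(B) = 2.
B has 6 columns; by rank–nullity, nullity = 6 − 2 = 4.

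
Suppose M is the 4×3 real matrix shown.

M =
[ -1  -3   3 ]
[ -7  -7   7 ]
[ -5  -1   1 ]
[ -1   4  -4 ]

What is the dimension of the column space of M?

2

Row reduce to echelon form.
R2 ← R2 − (7)·R1: [0, 14, -14]
R3 ← R3 − (5)·R1: [0, 14, -14]
R4 ← R4 − R1: [0, 7, -7]
R3 ← R3 − R2: [0, 0, 0]
R4 ← R4 − (1/2)·R2: [0, 0, 0]
Echelon form has 2 nonzero rows, so rank(M) = 2.
The column space has dimension equal to the rank: 2.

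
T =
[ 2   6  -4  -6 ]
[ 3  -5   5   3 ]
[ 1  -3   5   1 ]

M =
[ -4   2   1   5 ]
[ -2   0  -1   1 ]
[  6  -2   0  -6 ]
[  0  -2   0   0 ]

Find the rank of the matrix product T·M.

3

First compute TM:
[[-44,  24,  -4,  40],
 [ 28, -10,   8, -20],
 [ 32, -10,   4, -28]]
Now row reduce the product.
R2 ← R2 + (7/11)·R1: [0, 58/11, 60/11, 60/11]
R3 ← R3 + (8/11)·R1: [0, 82/11, 12/11, 12/11]
R3 ← R3 − (41/29)·R2: [0, 0, -192/29, -192/29]
3 nonzero rows, so rank(TM) = 3.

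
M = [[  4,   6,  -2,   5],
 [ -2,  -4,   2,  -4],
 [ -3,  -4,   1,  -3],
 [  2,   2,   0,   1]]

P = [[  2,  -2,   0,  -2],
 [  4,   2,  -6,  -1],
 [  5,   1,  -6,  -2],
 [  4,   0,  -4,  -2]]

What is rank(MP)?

2

First compute MP:
[[ 42,   2, -44, -20],
 [-26,  -2,  28,  12],
 [-29,  -1,  30,  14],
 [ 16,   0, -16,  -8]]
Now row reduce the product.
R2 ← R2 + (13/21)·R1: [0, -16/21, 16/21, -8/21]
R3 ← R3 + (29/42)·R1: [0, 8/21, -8/21, 4/21]
R4 ← R4 − (8/21)·R1: [0, -16/21, 16/21, -8/21]
R3 ← R3 + (1/2)·R2: [0, 0, 0, 0]
R4 ← R4 − R2: [0, 0, 0, 0]
2 nonzero rows, so rank(MP) = 2.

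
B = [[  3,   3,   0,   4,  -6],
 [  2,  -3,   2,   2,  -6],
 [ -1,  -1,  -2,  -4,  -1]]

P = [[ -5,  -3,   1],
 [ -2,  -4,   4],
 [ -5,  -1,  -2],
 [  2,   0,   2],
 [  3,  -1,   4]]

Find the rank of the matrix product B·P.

First compute BP:
[[-31, -15,  -1],
 [-28,  10, -34],
 [  6,  10, -13]]
Now row reduce the product.
R2 ← R2 − (28/31)·R1: [0, 730/31, -1026/31]
R3 ← R3 + (6/31)·R1: [0, 220/31, -409/31]
R3 ← R3 − (22/73)·R2: [0, 0, -235/73]
3 nonzero rows, so rank(BP) = 3.

3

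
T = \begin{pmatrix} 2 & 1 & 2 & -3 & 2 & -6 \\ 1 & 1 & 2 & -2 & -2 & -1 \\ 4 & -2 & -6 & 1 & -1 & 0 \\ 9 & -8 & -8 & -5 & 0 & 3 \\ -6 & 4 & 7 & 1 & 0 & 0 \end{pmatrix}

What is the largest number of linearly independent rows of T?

4

Row reduce to echelon form.
R2 ← R2 − (1/2)·R1: [0, 1/2, 1, -1/2, -3, 2]
R3 ← R3 − (2)·R1: [0, -4, -10, 7, -5, 12]
R4 ← R4 − (9/2)·R1: [0, -25/2, -17, 17/2, -9, 30]
R5 ← R5 + (3)·R1: [0, 7, 13, -8, 6, -18]
R3 ← R3 + (8)·R2: [0, 0, -2, 3, -29, 28]
R4 ← R4 + (25)·R2: [0, 0, 8, -4, -84, 80]
R5 ← R5 − (14)·R2: [0, 0, -1, -1, 48, -46]
R4 ← R4 + (4)·R3: [0, 0, 0, 8, -200, 192]
R5 ← R5 − (1/2)·R3: [0, 0, 0, -5/2, 125/2, -60]
R5 ← R5 + (5/16)·R4: [0, 0, 0, 0, 0, 0]
Echelon form has 4 nonzero rows, so rank(T) = 4.
The rank gives the maximum number of linearly independent rows: 4.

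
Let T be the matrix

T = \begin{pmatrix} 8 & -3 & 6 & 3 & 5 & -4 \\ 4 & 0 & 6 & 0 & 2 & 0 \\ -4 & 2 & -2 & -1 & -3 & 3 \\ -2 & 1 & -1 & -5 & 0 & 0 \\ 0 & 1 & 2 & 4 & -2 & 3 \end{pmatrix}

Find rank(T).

3

Row reduce to echelon form.
R2 ← R2 − (1/2)·R1: [0, 3/2, 3, -3/2, -1/2, 2]
R3 ← R3 + (1/2)·R1: [0, 1/2, 1, 1/2, -1/2, 1]
R4 ← R4 + (1/4)·R1: [0, 1/4, 1/2, -17/4, 5/4, -1]
R3 ← R3 − (1/3)·R2: [0, 0, 0, 1, -1/3, 1/3]
R4 ← R4 − (1/6)·R2: [0, 0, 0, -4, 4/3, -4/3]
R5 ← R5 − (2/3)·R2: [0, 0, 0, 5, -5/3, 5/3]
R4 ← R4 + (4)·R3: [0, 0, 0, 0, 0, 0]
R5 ← R5 − (5)·R3: [0, 0, 0, 0, 0, 0]
Echelon form has 3 nonzero rows, so rank(T) = 3.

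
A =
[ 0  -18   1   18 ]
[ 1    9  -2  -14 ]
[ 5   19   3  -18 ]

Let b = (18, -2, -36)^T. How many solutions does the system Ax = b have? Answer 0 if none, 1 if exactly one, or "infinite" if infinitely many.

Row reduce the augmented matrix [A | b].
Swap R1 ↔ R2
R3 ← R3 − (5)·R1: [0, -26, 13, 52, -26]
R3 ← R3 − (13/9)·R2: [0, 0, 104/9, 26, -52]
The echelon form has 3 nonzero rows, and every pivot lies in the first 4 columns, so rank(A) = rank([A|b]) = 3.
The system is consistent.
rank = 3 < 4 unknowns, so there are infinitely many solutions.

infinite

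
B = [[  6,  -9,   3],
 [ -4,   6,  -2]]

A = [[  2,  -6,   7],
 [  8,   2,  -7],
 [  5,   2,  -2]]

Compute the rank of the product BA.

1

First compute BA:
[[-45, -48,  99],
 [ 30,  32, -66]]
Now row reduce the product.
R2 ← R2 + (2/3)·R1: [0, 0, 0]
1 nonzero row, so rank(BA) = 1.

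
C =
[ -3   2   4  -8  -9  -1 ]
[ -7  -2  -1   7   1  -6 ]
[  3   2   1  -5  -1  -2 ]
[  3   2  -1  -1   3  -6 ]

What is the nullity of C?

Row reduce to echelon form.
R2 ← R2 − (7/3)·R1: [0, -20/3, -31/3, 77/3, 22, -11/3]
R3 ← R3 + R1: [0, 4, 5, -13, -10, -3]
R4 ← R4 + R1: [0, 4, 3, -9, -6, -7]
R3 ← R3 + (3/5)·R2: [0, 0, -6/5, 12/5, 16/5, -26/5]
R4 ← R4 + (3/5)·R2: [0, 0, -16/5, 32/5, 36/5, -46/5]
R4 ← R4 − (8/3)·R3: [0, 0, 0, 0, -4/3, 14/3]
4 nonzero rows, so rank(C) = 4.
C has 6 columns; by rank–nullity, nullity = 6 − 4 = 2.

2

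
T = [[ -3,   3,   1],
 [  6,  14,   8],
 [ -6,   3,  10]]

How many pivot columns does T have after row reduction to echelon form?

Row reduce to echelon form.
R2 ← R2 + (2)·R1: [0, 20, 10]
R3 ← R3 − (2)·R1: [0, -3, 8]
R3 ← R3 + (3/20)·R2: [0, 0, 19/2]
Echelon form has 3 nonzero rows, so rank(T) = 3.
Each nonzero row contributes one pivot column: 3 pivot columns.

3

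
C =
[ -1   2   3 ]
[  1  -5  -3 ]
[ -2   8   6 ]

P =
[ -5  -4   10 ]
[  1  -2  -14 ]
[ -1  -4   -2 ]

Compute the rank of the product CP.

2

First compute CP:
[[  4, -12, -44],
 [ -7,  18,  86],
 [ 12, -32, -144]]
Now row reduce the product.
R2 ← R2 + (7/4)·R1: [0, -3, 9]
R3 ← R3 − (3)·R1: [0, 4, -12]
R3 ← R3 + (4/3)·R2: [0, 0, 0]
2 nonzero rows, so rank(CP) = 2.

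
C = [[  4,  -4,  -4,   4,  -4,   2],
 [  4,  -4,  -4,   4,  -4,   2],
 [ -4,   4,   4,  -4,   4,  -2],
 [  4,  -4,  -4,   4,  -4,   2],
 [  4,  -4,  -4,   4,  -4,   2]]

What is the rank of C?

1

Row reduce to echelon form.
R2 ← R2 − R1: [0, 0, 0, 0, 0, 0]
R3 ← R3 + R1: [0, 0, 0, 0, 0, 0]
R4 ← R4 − R1: [0, 0, 0, 0, 0, 0]
R5 ← R5 − R1: [0, 0, 0, 0, 0, 0]
Echelon form has 1 nonzero row, so rank(C) = 1.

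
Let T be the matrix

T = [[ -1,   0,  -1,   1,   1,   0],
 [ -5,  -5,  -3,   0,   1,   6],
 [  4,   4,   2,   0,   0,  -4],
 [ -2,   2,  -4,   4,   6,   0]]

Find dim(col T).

Row reduce to echelon form.
R2 ← R2 − (5)·R1: [0, -5, 2, -5, -4, 6]
R3 ← R3 + (4)·R1: [0, 4, -2, 4, 4, -4]
R4 ← R4 − (2)·R1: [0, 2, -2, 2, 4, 0]
R3 ← R3 + (4/5)·R2: [0, 0, -2/5, 0, 4/5, 4/5]
R4 ← R4 + (2/5)·R2: [0, 0, -6/5, 0, 12/5, 12/5]
R4 ← R4 − (3)·R3: [0, 0, 0, 0, 0, 0]
Echelon form has 3 nonzero rows, so rank(T) = 3.
The column space has dimension equal to the rank: 3.

3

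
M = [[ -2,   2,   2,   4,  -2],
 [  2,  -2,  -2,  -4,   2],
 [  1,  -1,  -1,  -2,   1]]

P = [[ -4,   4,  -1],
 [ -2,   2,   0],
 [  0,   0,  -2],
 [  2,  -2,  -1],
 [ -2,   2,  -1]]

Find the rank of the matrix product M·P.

First compute MP:
[[ 16, -16,  -4],
 [-16,  16,   4],
 [ -8,   8,   2]]
Now row reduce the product.
R2 ← R2 + R1: [0, 0, 0]
R3 ← R3 + (1/2)·R1: [0, 0, 0]
1 nonzero row, so rank(MP) = 1.

1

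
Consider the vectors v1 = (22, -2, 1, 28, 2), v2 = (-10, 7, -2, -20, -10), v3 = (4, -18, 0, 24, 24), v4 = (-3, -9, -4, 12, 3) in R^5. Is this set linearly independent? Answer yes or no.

yes

Form the matrix with these vectors as rows and row reduce.
R2 ← R2 + (5/11)·R1: [0, 67/11, -17/11, -80/11, -100/11]
R3 ← R3 − (2/11)·R1: [0, -194/11, -2/11, 208/11, 260/11]
R4 ← R4 + (3/22)·R1: [0, -102/11, -85/22, 174/11, 36/11]
R3 ← R3 + (194/67)·R2: [0, 0, -312/67, -144/67, -180/67]
R4 ← R4 + (102/67)·R2: [0, 0, -833/134, 318/67, -708/67]
R4 ← R4 − (833/624)·R3: [0, 0, 0, 99/13, -363/52]
4 nonzero rows, so the 4 vectors span a space of dimension 4.
Since 4 = 4, the vectors are linearly independent.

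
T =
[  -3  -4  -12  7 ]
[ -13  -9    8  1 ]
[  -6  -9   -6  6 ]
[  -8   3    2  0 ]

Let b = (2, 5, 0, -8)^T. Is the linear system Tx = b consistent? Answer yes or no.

no

Row reduce the augmented matrix [T | b].
R2 ← R2 − (13/3)·R1: [0, 25/3, 60, -88/3, -11/3]
R3 ← R3 − (2)·R1: [0, -1, 18, -8, -4]
R4 ← R4 − (8/3)·R1: [0, 41/3, 34, -56/3, -40/3]
R3 ← R3 + (3/25)·R2: [0, 0, 126/5, -288/25, -111/25]
R4 ← R4 − (41/25)·R2: [0, 0, -322/5, 736/25, -183/25]
R4 ← R4 + (23/9)·R3: [0, 0, 0, 0, -56/3]
The echelon form has 4 nonzero rows; the last pivot sits in the augmented column, so rank(T) = 3 but rank([T|b]) = 4.
Since the ranks differ, the system is inconsistent.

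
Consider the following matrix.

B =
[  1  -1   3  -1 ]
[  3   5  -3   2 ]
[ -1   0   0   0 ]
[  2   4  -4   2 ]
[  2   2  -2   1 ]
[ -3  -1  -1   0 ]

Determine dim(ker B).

Row reduce to echelon form.
R2 ← R2 − (3)·R1: [0, 8, -12, 5]
R3 ← R3 + R1: [0, -1, 3, -1]
R4 ← R4 − (2)·R1: [0, 6, -10, 4]
R5 ← R5 − (2)·R1: [0, 4, -8, 3]
R6 ← R6 + (3)·R1: [0, -4, 8, -3]
R3 ← R3 + (1/8)·R2: [0, 0, 3/2, -3/8]
R4 ← R4 − (3/4)·R2: [0, 0, -1, 1/4]
R5 ← R5 − (1/2)·R2: [0, 0, -2, 1/2]
R6 ← R6 + (1/2)·R2: [0, 0, 2, -1/2]
R4 ← R4 + (2/3)·R3: [0, 0, 0, 0]
R5 ← R5 + (4/3)·R3: [0, 0, 0, 0]
R6 ← R6 − (4/3)·R3: [0, 0, 0, 0]
3 nonzero rows, so rank(B) = 3.
B has 4 columns; by rank–nullity, nullity = 4 − 3 = 1.

1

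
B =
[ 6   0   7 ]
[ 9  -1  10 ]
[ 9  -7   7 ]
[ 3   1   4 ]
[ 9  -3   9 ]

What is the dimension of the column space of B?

Row reduce to echelon form.
R2 ← R2 − (3/2)·R1: [0, -1, -1/2]
R3 ← R3 − (3/2)·R1: [0, -7, -7/2]
R4 ← R4 − (1/2)·R1: [0, 1, 1/2]
R5 ← R5 − (3/2)·R1: [0, -3, -3/2]
R3 ← R3 − (7)·R2: [0, 0, 0]
R4 ← R4 + R2: [0, 0, 0]
R5 ← R5 − (3)·R2: [0, 0, 0]
Echelon form has 2 nonzero rows, so rank(B) = 2.
The column space has dimension equal to the rank: 2.

2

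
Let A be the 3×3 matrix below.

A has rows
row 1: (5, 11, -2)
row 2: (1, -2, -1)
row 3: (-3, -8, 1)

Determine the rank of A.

Row reduce to echelon form.
R2 ← R2 − (1/5)·R1: [0, -21/5, -3/5]
R3 ← R3 + (3/5)·R1: [0, -7/5, -1/5]
R3 ← R3 − (1/3)·R2: [0, 0, 0]
Echelon form has 2 nonzero rows, so rank(A) = 2.

2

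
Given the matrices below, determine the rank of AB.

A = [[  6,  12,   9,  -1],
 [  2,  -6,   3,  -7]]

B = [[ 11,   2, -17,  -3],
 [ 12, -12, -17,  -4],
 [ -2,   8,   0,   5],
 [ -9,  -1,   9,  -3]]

First compute AB:
[[201, -59, -315, -18],
 [  7, 107,   5,  54]]
Now row reduce the product.
R2 ← R2 − (7/201)·R1: [0, 21920/201, 1070/67, 3660/67]
2 nonzero rows, so rank(AB) = 2.

2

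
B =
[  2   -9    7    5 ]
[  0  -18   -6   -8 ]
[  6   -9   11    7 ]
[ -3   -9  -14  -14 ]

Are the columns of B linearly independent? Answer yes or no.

yes

Row reduce B to echelon form.
R3 ← R3 − (3)·R1: [0, 18, -10, -8]
R4 ← R4 + (3/2)·R1: [0, -45/2, -7/2, -13/2]
R3 ← R3 + R2: [0, 0, -16, -16]
R4 ← R4 − (5/4)·R2: [0, 0, 4, 7/2]
R4 ← R4 + (1/4)·R3: [0, 0, 0, -1/2]
4 pivots among 4 columns.
Every column is a pivot column, so the columns are linearly independent.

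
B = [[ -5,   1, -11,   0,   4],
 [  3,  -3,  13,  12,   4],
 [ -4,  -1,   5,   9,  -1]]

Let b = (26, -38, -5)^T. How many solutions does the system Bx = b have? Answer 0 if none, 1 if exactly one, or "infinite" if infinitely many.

Row reduce the augmented matrix [B | b].
R2 ← R2 + (3/5)·R1: [0, -12/5, 32/5, 12, 32/5, -112/5]
R3 ← R3 − (4/5)·R1: [0, -9/5, 69/5, 9, -21/5, -129/5]
R3 ← R3 − (3/4)·R2: [0, 0, 9, 0, -9, -9]
The echelon form has 3 nonzero rows, and every pivot lies in the first 5 columns, so rank(B) = rank([B|b]) = 3.
The system is consistent.
rank = 3 < 5 unknowns, so there are infinitely many solutions.

infinite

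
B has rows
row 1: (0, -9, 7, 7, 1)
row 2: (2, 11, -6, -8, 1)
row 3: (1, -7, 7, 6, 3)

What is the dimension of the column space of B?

Row reduce to echelon form.
Swap R1 ↔ R2
R3 ← R3 − (1/2)·R1: [0, -25/2, 10, 10, 5/2]
R3 ← R3 − (25/18)·R2: [0, 0, 5/18, 5/18, 10/9]
Echelon form has 3 nonzero rows, so rank(B) = 3.
The column space has dimension equal to the rank: 3.

3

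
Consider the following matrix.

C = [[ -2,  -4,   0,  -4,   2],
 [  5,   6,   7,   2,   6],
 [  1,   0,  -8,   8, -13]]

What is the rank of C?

Row reduce to echelon form.
R2 ← R2 + (5/2)·R1: [0, -4, 7, -8, 11]
R3 ← R3 + (1/2)·R1: [0, -2, -8, 6, -12]
R3 ← R3 − (1/2)·R2: [0, 0, -23/2, 10, -35/2]
Echelon form has 3 nonzero rows, so rank(C) = 3.

3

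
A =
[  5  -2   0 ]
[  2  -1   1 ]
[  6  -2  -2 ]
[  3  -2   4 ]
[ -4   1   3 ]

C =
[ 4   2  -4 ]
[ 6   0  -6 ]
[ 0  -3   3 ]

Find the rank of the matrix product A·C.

First compute AC:
[[  8,  10,  -8],
 [  2,   1,   1],
 [ 12,  18, -18],
 [  0,  -6,  12],
 [-10, -17,  19]]
Now row reduce the product.
R2 ← R2 − (1/4)·R1: [0, -3/2, 3]
R3 ← R3 − (3/2)·R1: [0, 3, -6]
R5 ← R5 + (5/4)·R1: [0, -9/2, 9]
R3 ← R3 + (2)·R2: [0, 0, 0]
R4 ← R4 − (4)·R2: [0, 0, 0]
R5 ← R5 − (3)·R2: [0, 0, 0]
2 nonzero rows, so rank(AC) = 2.

2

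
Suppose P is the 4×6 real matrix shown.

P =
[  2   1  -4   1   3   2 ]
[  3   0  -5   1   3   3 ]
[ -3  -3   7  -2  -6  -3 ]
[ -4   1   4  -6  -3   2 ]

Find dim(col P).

Row reduce to echelon form.
R2 ← R2 − (3/2)·R1: [0, -3/2, 1, -1/2, -3/2, 0]
R3 ← R3 + (3/2)·R1: [0, -3/2, 1, -1/2, -3/2, 0]
R4 ← R4 + (2)·R1: [0, 3, -4, -4, 3, 6]
R3 ← R3 − R2: [0, 0, 0, 0, 0, 0]
R4 ← R4 + (2)·R2: [0, 0, -2, -5, 0, 6]
Swap R3 ↔ R4
Echelon form has 3 nonzero rows, so rank(P) = 3.
The column space has dimension equal to the rank: 3.

3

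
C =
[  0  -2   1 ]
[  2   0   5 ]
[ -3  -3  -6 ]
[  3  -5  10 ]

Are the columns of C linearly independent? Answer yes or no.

no

Row reduce C to echelon form.
Swap R1 ↔ R2
R3 ← R3 + (3/2)·R1: [0, -3, 3/2]
R4 ← R4 − (3/2)·R1: [0, -5, 5/2]
R3 ← R3 − (3/2)·R2: [0, 0, 0]
R4 ← R4 − (5/2)·R2: [0, 0, 0]
2 pivots among 3 columns.
Only 2 < 3 pivot columns, so the columns are linearly dependent.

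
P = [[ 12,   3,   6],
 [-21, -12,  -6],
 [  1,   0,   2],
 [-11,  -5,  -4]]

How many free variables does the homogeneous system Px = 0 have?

0

Row reduce to echelon form.
R2 ← R2 + (7/4)·R1: [0, -27/4, 9/2]
R3 ← R3 − (1/12)·R1: [0, -1/4, 3/2]
R4 ← R4 + (11/12)·R1: [0, -9/4, 3/2]
R3 ← R3 − (1/27)·R2: [0, 0, 4/3]
R4 ← R4 − (1/3)·R2: [0, 0, 0]
3 nonzero rows, so rank(P) = 3.
P has 3 columns; by rank–nullity, nullity = 3 − 3 = 0.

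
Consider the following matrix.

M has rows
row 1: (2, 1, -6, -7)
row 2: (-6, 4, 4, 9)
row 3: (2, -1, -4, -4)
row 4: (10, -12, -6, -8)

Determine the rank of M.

3

Row reduce to echelon form.
R2 ← R2 + (3)·R1: [0, 7, -14, -12]
R3 ← R3 − R1: [0, -2, 2, 3]
R4 ← R4 − (5)·R1: [0, -17, 24, 27]
R3 ← R3 + (2/7)·R2: [0, 0, -2, -3/7]
R4 ← R4 + (17/7)·R2: [0, 0, -10, -15/7]
R4 ← R4 − (5)·R3: [0, 0, 0, 0]
Echelon form has 3 nonzero rows, so rank(M) = 3.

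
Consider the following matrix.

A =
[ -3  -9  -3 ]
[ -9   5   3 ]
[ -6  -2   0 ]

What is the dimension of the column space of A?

Row reduce to echelon form.
R2 ← R2 − (3)·R1: [0, 32, 12]
R3 ← R3 − (2)·R1: [0, 16, 6]
R3 ← R3 − (1/2)·R2: [0, 0, 0]
Echelon form has 2 nonzero rows, so rank(A) = 2.
The column space has dimension equal to the rank: 2.

2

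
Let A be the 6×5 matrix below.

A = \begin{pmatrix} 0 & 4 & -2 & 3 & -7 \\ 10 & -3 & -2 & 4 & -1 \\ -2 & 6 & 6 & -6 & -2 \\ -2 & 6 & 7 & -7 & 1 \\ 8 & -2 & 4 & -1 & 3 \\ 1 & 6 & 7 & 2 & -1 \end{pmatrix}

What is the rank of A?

Row reduce to echelon form.
Swap R1 ↔ R2
R3 ← R3 + (1/5)·R1: [0, 27/5, 28/5, -26/5, -11/5]
R4 ← R4 + (1/5)·R1: [0, 27/5, 33/5, -31/5, 4/5]
R5 ← R5 − (4/5)·R1: [0, 2/5, 28/5, -21/5, 19/5]
R6 ← R6 − (1/10)·R1: [0, 63/10, 36/5, 8/5, -9/10]
R3 ← R3 − (27/20)·R2: [0, 0, 83/10, -37/4, 29/4]
R4 ← R4 − (27/20)·R2: [0, 0, 93/10, -41/4, 41/4]
R5 ← R5 − (1/10)·R2: [0, 0, 29/5, -9/2, 9/2]
R6 ← R6 − (63/40)·R2: [0, 0, 207/20, -25/8, 81/8]
R4 ← R4 − (93/83)·R3: [0, 0, 0, 19/166, 353/166]
R5 ← R5 − (58/83)·R3: [0, 0, 0, 163/83, -47/83]
R6 ← R6 − (207/166)·R3: [0, 0, 0, 698/83, 90/83]
R5 ← R5 − (326/19)·R4: [0, 0, 0, 0, -704/19]
R6 ← R6 − (1396/19)·R4: [0, 0, 0, 0, -2948/19]
R6 ← R6 − (67/16)·R5: [0, 0, 0, 0, 0]
Echelon form has 5 nonzero rows, so rank(A) = 5.

5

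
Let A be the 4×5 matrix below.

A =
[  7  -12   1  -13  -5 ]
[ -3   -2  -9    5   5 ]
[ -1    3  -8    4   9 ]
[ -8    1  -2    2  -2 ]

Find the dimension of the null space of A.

Row reduce to echelon form.
R2 ← R2 + (3/7)·R1: [0, -50/7, -60/7, -4/7, 20/7]
R3 ← R3 + (1/7)·R1: [0, 9/7, -55/7, 15/7, 58/7]
R4 ← R4 + (8/7)·R1: [0, -89/7, -6/7, -90/7, -54/7]
R3 ← R3 + (9/50)·R2: [0, 0, -47/5, 51/25, 44/5]
R4 ← R4 − (89/50)·R2: [0, 0, 72/5, -296/25, -64/5]
R4 ← R4 + (72/47)·R3: [0, 0, 0, -2048/235, 32/47]
4 nonzero rows, so rank(A) = 4.
A has 5 columns; by rank–nullity, nullity = 5 − 4 = 1.

1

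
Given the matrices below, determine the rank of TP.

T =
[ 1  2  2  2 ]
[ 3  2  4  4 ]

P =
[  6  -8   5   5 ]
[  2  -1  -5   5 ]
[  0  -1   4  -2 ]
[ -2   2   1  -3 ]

2

First compute TP:
[[  6,  -8,   5,   5],
 [ 14, -22,  25,   5]]
Now row reduce the product.
R2 ← R2 − (7/3)·R1: [0, -10/3, 40/3, -20/3]
2 nonzero rows, so rank(TP) = 2.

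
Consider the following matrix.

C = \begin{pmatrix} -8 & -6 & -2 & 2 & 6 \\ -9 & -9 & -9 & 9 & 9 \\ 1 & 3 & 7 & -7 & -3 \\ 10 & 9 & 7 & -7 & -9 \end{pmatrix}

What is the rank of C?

Row reduce to echelon form.
R2 ← R2 − (9/8)·R1: [0, -9/4, -27/4, 27/4, 9/4]
R3 ← R3 + (1/8)·R1: [0, 9/4, 27/4, -27/4, -9/4]
R4 ← R4 + (5/4)·R1: [0, 3/2, 9/2, -9/2, -3/2]
R3 ← R3 + R2: [0, 0, 0, 0, 0]
R4 ← R4 + (2/3)·R2: [0, 0, 0, 0, 0]
Echelon form has 2 nonzero rows, so rank(C) = 2.

2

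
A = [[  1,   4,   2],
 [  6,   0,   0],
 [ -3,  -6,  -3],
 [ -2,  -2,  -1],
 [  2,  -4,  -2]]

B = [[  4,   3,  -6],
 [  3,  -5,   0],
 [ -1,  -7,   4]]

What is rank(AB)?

First compute AB:
[[ 14, -31,   2],
 [ 24,  18, -36],
 [-27,  42,   6],
 [-13,  11,   8],
 [ -2,  40, -20]]
Now row reduce the product.
R2 ← R2 − (12/7)·R1: [0, 498/7, -276/7]
R3 ← R3 + (27/14)·R1: [0, -249/14, 69/7]
R4 ← R4 + (13/14)·R1: [0, -249/14, 69/7]
R5 ← R5 + (1/7)·R1: [0, 249/7, -138/7]
R3 ← R3 + (1/4)·R2: [0, 0, 0]
R4 ← R4 + (1/4)·R2: [0, 0, 0]
R5 ← R5 − (1/2)·R2: [0, 0, 0]
2 nonzero rows, so rank(AB) = 2.

2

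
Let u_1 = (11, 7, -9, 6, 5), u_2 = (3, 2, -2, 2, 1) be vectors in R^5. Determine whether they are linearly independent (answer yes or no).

yes

Form the matrix with these vectors as rows and row reduce.
R2 ← R2 − (3/11)·R1: [0, 1/11, 5/11, 4/11, -4/11]
2 nonzero rows, so the 2 vectors span a space of dimension 2.
Since 2 = 2, the vectors are linearly independent.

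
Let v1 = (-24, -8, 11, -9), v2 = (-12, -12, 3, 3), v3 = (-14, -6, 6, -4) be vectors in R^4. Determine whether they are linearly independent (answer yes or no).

no

Form the matrix with these vectors as rows and row reduce.
R2 ← R2 − (1/2)·R1: [0, -8, -5/2, 15/2]
R3 ← R3 − (7/12)·R1: [0, -4/3, -5/12, 5/4]
R3 ← R3 − (1/6)·R2: [0, 0, 0, 0]
2 nonzero rows, so the 3 vectors span a space of dimension 2.
Since 2 < 3, the vectors are linearly dependent.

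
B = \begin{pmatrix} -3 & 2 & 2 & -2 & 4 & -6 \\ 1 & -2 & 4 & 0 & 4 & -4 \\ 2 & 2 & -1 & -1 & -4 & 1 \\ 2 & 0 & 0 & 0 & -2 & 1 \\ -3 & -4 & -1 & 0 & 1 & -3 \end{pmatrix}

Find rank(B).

Row reduce to echelon form.
R2 ← R2 + (1/3)·R1: [0, -4/3, 14/3, -2/3, 16/3, -6]
R3 ← R3 + (2/3)·R1: [0, 10/3, 1/3, -7/3, -4/3, -3]
R4 ← R4 + (2/3)·R1: [0, 4/3, 4/3, -4/3, 2/3, -3]
R5 ← R5 − R1: [0, -6, -3, 2, -3, 3]
R3 ← R3 + (5/2)·R2: [0, 0, 12, -4, 12, -18]
R4 ← R4 + R2: [0, 0, 6, -2, 6, -9]
R5 ← R5 − (9/2)·R2: [0, 0, -24, 5, -27, 30]
R4 ← R4 − (1/2)·R3: [0, 0, 0, 0, 0, 0]
R5 ← R5 + (2)·R3: [0, 0, 0, -3, -3, -6]
Swap R4 ↔ R5
Echelon form has 4 nonzero rows, so rank(B) = 4.

4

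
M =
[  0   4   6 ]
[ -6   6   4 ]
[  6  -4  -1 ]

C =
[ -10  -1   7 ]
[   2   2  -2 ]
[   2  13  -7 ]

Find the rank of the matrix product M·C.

First compute MC:
[[ 20,  86, -50],
 [ 80,  70, -82],
 [-70, -27,  57]]
Now row reduce the product.
R2 ← R2 − (4)·R1: [0, -274, 118]
R3 ← R3 + (7/2)·R1: [0, 274, -118]
R3 ← R3 + R2: [0, 0, 0]
2 nonzero rows, so rank(MC) = 2.

2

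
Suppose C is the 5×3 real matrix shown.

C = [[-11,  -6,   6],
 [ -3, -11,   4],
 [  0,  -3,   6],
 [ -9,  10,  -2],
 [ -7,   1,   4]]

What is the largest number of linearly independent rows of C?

3

Row reduce to echelon form.
R2 ← R2 − (3/11)·R1: [0, -103/11, 26/11]
R4 ← R4 − (9/11)·R1: [0, 164/11, -76/11]
R5 ← R5 − (7/11)·R1: [0, 53/11, 2/11]
R3 ← R3 − (33/103)·R2: [0, 0, 540/103]
R4 ← R4 + (164/103)·R2: [0, 0, -324/103]
R5 ← R5 + (53/103)·R2: [0, 0, 144/103]
R4 ← R4 + (3/5)·R3: [0, 0, 0]
R5 ← R5 − (4/15)·R3: [0, 0, 0]
Echelon form has 3 nonzero rows, so rank(C) = 3.
The rank gives the maximum number of linearly independent rows: 3.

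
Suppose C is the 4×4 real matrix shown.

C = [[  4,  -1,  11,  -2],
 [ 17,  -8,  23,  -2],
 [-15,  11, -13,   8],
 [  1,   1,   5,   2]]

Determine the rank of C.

4

Row reduce to echelon form.
R2 ← R2 − (17/4)·R1: [0, -15/4, -95/4, 13/2]
R3 ← R3 + (15/4)·R1: [0, 29/4, 113/4, 1/2]
R4 ← R4 − (1/4)·R1: [0, 5/4, 9/4, 5/2]
R3 ← R3 + (29/15)·R2: [0, 0, -53/3, 196/15]
R4 ← R4 + (1/3)·R2: [0, 0, -17/3, 14/3]
R4 ← R4 − (17/53)·R3: [0, 0, 0, 126/265]
Echelon form has 4 nonzero rows, so rank(C) = 4.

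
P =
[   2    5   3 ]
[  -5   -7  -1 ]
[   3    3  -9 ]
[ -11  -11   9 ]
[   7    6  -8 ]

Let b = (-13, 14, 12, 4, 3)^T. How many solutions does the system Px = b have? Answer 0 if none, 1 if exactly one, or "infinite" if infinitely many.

Row reduce the augmented matrix [P | b].
R2 ← R2 + (5/2)·R1: [0, 11/2, 13/2, -37/2]
R3 ← R3 − (3/2)·R1: [0, -9/2, -27/2, 63/2]
R4 ← R4 + (11/2)·R1: [0, 33/2, 51/2, -135/2]
R5 ← R5 − (7/2)·R1: [0, -23/2, -37/2, 97/2]
R3 ← R3 + (9/11)·R2: [0, 0, -90/11, 180/11]
R4 ← R4 − (3)·R2: [0, 0, 6, -12]
R5 ← R5 + (23/11)·R2: [0, 0, -54/11, 108/11]
R4 ← R4 + (11/15)·R3: [0, 0, 0, 0]
R5 ← R5 − (3/5)·R3: [0, 0, 0, 0]
The echelon form has 3 nonzero rows, and every pivot lies in the first 3 columns, so rank(P) = rank([P|b]) = 3.
The system is consistent.
rank = 3 = number of unknowns, so the solution is unique.

1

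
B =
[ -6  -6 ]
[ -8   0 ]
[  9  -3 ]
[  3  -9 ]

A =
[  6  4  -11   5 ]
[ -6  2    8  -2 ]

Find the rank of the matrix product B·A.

First compute BA:
[[  0, -36,  18, -18],
 [-48, -32,  88, -40],
 [ 72,  30, -123,  51],
 [ 72,  -6, -105,  33]]
Now row reduce the product.
Swap R1 ↔ R2
R3 ← R3 + (3/2)·R1: [0, -18, 9, -9]
R4 ← R4 + (3/2)·R1: [0, -54, 27, -27]
R3 ← R3 − (1/2)·R2: [0, 0, 0, 0]
R4 ← R4 − (3/2)·R2: [0, 0, 0, 0]
2 nonzero rows, so rank(BA) = 2.

2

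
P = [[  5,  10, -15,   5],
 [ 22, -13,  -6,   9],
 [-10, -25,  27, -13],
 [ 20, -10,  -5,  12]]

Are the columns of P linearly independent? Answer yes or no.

Row reduce P to echelon form.
R2 ← R2 − (22/5)·R1: [0, -57, 60, -13]
R3 ← R3 + (2)·R1: [0, -5, -3, -3]
R4 ← R4 − (4)·R1: [0, -50, 55, -8]
R3 ← R3 − (5/57)·R2: [0, 0, -157/19, -106/57]
R4 ← R4 − (50/57)·R2: [0, 0, 45/19, 194/57]
R4 ← R4 + (45/157)·R3: [0, 0, 0, 1352/471]
4 pivots among 4 columns.
Every column is a pivot column, so the columns are linearly independent.

yes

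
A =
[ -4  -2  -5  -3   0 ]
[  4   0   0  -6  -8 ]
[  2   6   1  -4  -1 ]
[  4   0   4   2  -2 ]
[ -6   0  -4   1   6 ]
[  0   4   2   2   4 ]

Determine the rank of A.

Row reduce to echelon form.
R2 ← R2 + R1: [0, -2, -5, -9, -8]
R3 ← R3 + (1/2)·R1: [0, 5, -3/2, -11/2, -1]
R4 ← R4 + R1: [0, -2, -1, -1, -2]
R5 ← R5 − (3/2)·R1: [0, 3, 7/2, 11/2, 6]
R3 ← R3 + (5/2)·R2: [0, 0, -14, -28, -21]
R4 ← R4 − R2: [0, 0, 4, 8, 6]
R5 ← R5 + (3/2)·R2: [0, 0, -4, -8, -6]
R6 ← R6 + (2)·R2: [0, 0, -8, -16, -12]
R4 ← R4 + (2/7)·R3: [0, 0, 0, 0, 0]
R5 ← R5 − (2/7)·R3: [0, 0, 0, 0, 0]
R6 ← R6 − (4/7)·R3: [0, 0, 0, 0, 0]
Echelon form has 3 nonzero rows, so rank(A) = 3.

3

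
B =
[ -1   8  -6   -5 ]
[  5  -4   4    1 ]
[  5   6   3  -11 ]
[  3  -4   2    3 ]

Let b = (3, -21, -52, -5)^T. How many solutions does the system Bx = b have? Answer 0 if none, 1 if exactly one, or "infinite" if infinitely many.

infinite

Row reduce the augmented matrix [B | b].
R2 ← R2 + (5)·R1: [0, 36, -26, -24, -6]
R3 ← R3 + (5)·R1: [0, 46, -27, -36, -37]
R4 ← R4 + (3)·R1: [0, 20, -16, -12, 4]
R3 ← R3 − (23/18)·R2: [0, 0, 56/9, -16/3, -88/3]
R4 ← R4 − (5/9)·R2: [0, 0, -14/9, 4/3, 22/3]
R4 ← R4 + (1/4)·R3: [0, 0, 0, 0, 0]
The echelon form has 3 nonzero rows, and every pivot lies in the first 4 columns, so rank(B) = rank([B|b]) = 3.
The system is consistent.
rank = 3 < 4 unknowns, so there are infinitely many solutions.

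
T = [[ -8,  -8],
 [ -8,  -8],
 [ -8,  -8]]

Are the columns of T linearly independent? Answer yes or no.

Row reduce T to echelon form.
R2 ← R2 − R1: [0, 0]
R3 ← R3 − R1: [0, 0]
1 pivot among 2 columns.
Only 1 < 2 pivot columns, so the columns are linearly dependent.

no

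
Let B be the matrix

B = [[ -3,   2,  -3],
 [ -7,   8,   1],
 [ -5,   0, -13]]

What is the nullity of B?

1

Row reduce to echelon form.
R2 ← R2 − (7/3)·R1: [0, 10/3, 8]
R3 ← R3 − (5/3)·R1: [0, -10/3, -8]
R3 ← R3 + R2: [0, 0, 0]
2 nonzero rows, so rank(B) = 2.
B has 3 columns; by rank–nullity, nullity = 3 − 2 = 1.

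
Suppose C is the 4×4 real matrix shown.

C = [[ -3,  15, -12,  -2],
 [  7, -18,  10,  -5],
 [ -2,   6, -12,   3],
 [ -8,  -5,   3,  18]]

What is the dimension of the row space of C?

4

Row reduce to echelon form.
R2 ← R2 + (7/3)·R1: [0, 17, -18, -29/3]
R3 ← R3 − (2/3)·R1: [0, -4, -4, 13/3]
R4 ← R4 − (8/3)·R1: [0, -45, 35, 70/3]
R3 ← R3 + (4/17)·R2: [0, 0, -140/17, 35/17]
R4 ← R4 + (45/17)·R2: [0, 0, -215/17, -115/51]
R4 ← R4 − (43/28)·R3: [0, 0, 0, -65/12]
Echelon form has 4 nonzero rows, so rank(C) = 4.
The row space has dimension equal to the rank: 4.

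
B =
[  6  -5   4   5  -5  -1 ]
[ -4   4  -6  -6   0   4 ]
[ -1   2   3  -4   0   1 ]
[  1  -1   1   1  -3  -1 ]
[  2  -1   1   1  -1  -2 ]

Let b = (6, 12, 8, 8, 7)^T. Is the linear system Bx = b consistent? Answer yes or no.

Row reduce the augmented matrix [B | b].
R2 ← R2 + (2/3)·R1: [0, 2/3, -10/3, -8/3, -10/3, 10/3, 16]
R3 ← R3 + (1/6)·R1: [0, 7/6, 11/3, -19/6, -5/6, 5/6, 9]
R4 ← R4 − (1/6)·R1: [0, -1/6, 1/3, 1/6, -13/6, -5/6, 7]
R5 ← R5 − (1/3)·R1: [0, 2/3, -1/3, -2/3, 2/3, -5/3, 5]
R3 ← R3 − (7/4)·R2: [0, 0, 19/2, 3/2, 5, -5, -19]
R4 ← R4 + (1/4)·R2: [0, 0, -1/2, -1/2, -3, 0, 11]
R5 ← R5 − R2: [0, 0, 3, 2, 4, -5, -11]
R4 ← R4 + (1/19)·R3: [0, 0, 0, -8/19, -52/19, -5/19, 10]
R5 ← R5 − (6/19)·R3: [0, 0, 0, 29/19, 46/19, -65/19, -5]
R5 ← R5 + (29/8)·R4: [0, 0, 0, 0, -15/2, -35/8, 125/4]
The echelon form has 5 nonzero rows, and every pivot lies in the first 6 columns, so rank(B) = rank([B|b]) = 5.
The system is consistent.

yes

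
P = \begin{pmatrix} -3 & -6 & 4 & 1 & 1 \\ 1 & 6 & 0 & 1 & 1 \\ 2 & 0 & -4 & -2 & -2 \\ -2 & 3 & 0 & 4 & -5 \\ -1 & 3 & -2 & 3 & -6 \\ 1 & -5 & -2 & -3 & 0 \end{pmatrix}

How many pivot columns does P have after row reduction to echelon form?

Row reduce to echelon form.
R2 ← R2 + (1/3)·R1: [0, 4, 4/3, 4/3, 4/3]
R3 ← R3 + (2/3)·R1: [0, -4, -4/3, -4/3, -4/3]
R4 ← R4 − (2/3)·R1: [0, 7, -8/3, 10/3, -17/3]
R5 ← R5 − (1/3)·R1: [0, 5, -10/3, 8/3, -19/3]
R6 ← R6 + (1/3)·R1: [0, -7, -2/3, -8/3, 1/3]
R3 ← R3 + R2: [0, 0, 0, 0, 0]
R4 ← R4 − (7/4)·R2: [0, 0, -5, 1, -8]
R5 ← R5 − (5/4)·R2: [0, 0, -5, 1, -8]
R6 ← R6 + (7/4)·R2: [0, 0, 5/3, -1/3, 8/3]
Swap R3 ↔ R4
R5 ← R5 − R3: [0, 0, 0, 0, 0]
R6 ← R6 + (1/3)·R3: [0, 0, 0, 0, 0]
Echelon form has 3 nonzero rows, so rank(P) = 3.
Each nonzero row contributes one pivot column: 3 pivot columns.

3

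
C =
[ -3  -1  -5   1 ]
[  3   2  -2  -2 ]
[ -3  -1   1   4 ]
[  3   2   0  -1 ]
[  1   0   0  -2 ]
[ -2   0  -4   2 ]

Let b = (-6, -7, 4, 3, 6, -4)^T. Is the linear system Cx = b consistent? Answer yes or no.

no

Row reduce the augmented matrix [C | b].
R2 ← R2 + R1: [0, 1, -7, -1, -13]
R3 ← R3 − R1: [0, 0, 6, 3, 10]
R4 ← R4 + R1: [0, 1, -5, 0, -3]
R5 ← R5 + (1/3)·R1: [0, -1/3, -5/3, -5/3, 4]
R6 ← R6 − (2/3)·R1: [0, 2/3, -2/3, 4/3, 0]
R4 ← R4 − R2: [0, 0, 2, 1, 10]
R5 ← R5 + (1/3)·R2: [0, 0, -4, -2, -1/3]
R6 ← R6 − (2/3)·R2: [0, 0, 4, 2, 26/3]
R4 ← R4 − (1/3)·R3: [0, 0, 0, 0, 20/3]
R5 ← R5 + (2/3)·R3: [0, 0, 0, 0, 19/3]
R6 ← R6 − (2/3)·R3: [0, 0, 0, 0, 2]
R5 ← R5 − (19/20)·R4: [0, 0, 0, 0, 0]
R6 ← R6 − (3/10)·R4: [0, 0, 0, 0, 0]
The echelon form has 4 nonzero rows; the last pivot sits in the augmented column, so rank(C) = 3 but rank([C|b]) = 4.
Since the ranks differ, the system is inconsistent.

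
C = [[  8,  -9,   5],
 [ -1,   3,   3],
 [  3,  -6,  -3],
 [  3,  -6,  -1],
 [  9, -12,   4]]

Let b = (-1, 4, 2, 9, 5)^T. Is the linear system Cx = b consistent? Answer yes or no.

Row reduce the augmented matrix [C | b].
R2 ← R2 + (1/8)·R1: [0, 15/8, 29/8, 31/8]
R3 ← R3 − (3/8)·R1: [0, -21/8, -39/8, 19/8]
R4 ← R4 − (3/8)·R1: [0, -21/8, -23/8, 75/8]
R5 ← R5 − (9/8)·R1: [0, -15/8, -13/8, 49/8]
R3 ← R3 + (7/5)·R2: [0, 0, 1/5, 39/5]
R4 ← R4 + (7/5)·R2: [0, 0, 11/5, 74/5]
R5 ← R5 + R2: [0, 0, 2, 10]
R4 ← R4 − (11)·R3: [0, 0, 0, -71]
R5 ← R5 − (10)·R3: [0, 0, 0, -68]
R5 ← R5 − (68/71)·R4: [0, 0, 0, 0]
The echelon form has 4 nonzero rows; the last pivot sits in the augmented column, so rank(C) = 3 but rank([C|b]) = 4.
Since the ranks differ, the system is inconsistent.

no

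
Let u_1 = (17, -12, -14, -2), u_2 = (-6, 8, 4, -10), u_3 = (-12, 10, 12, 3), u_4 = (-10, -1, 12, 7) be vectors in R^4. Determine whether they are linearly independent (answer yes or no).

Form the matrix with these vectors as rows and row reduce.
R2 ← R2 + (6/17)·R1: [0, 64/17, -16/17, -182/17]
R3 ← R3 + (12/17)·R1: [0, 26/17, 36/17, 27/17]
R4 ← R4 + (10/17)·R1: [0, -137/17, 64/17, 99/17]
R3 ← R3 − (13/32)·R2: [0, 0, 5/2, 95/16]
R4 ← R4 + (137/64)·R2: [0, 0, 7/4, -547/32]
R4 ← R4 − (7/10)·R3: [0, 0, 0, -85/4]
4 nonzero rows, so the 4 vectors span a space of dimension 4.
Since 4 = 4, the vectors are linearly independent.

yes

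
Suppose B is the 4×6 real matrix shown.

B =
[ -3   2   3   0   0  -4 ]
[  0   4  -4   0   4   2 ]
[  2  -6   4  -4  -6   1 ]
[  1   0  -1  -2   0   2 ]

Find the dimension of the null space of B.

Row reduce to echelon form.
R3 ← R3 + (2/3)·R1: [0, -14/3, 6, -4, -6, -5/3]
R4 ← R4 + (1/3)·R1: [0, 2/3, 0, -2, 0, 2/3]
R3 ← R3 + (7/6)·R2: [0, 0, 4/3, -4, -4/3, 2/3]
R4 ← R4 − (1/6)·R2: [0, 0, 2/3, -2, -2/3, 1/3]
R4 ← R4 − (1/2)·R3: [0, 0, 0, 0, 0, 0]
3 nonzero rows, so rank(B) = 3.
B has 6 columns; by rank–nullity, nullity = 6 − 3 = 3.

3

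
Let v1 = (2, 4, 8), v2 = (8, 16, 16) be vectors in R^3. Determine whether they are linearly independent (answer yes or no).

Form the matrix with these vectors as rows and row reduce.
R2 ← R2 − (4)·R1: [0, 0, -16]
2 nonzero rows, so the 2 vectors span a space of dimension 2.
Since 2 = 2, the vectors are linearly independent.

yes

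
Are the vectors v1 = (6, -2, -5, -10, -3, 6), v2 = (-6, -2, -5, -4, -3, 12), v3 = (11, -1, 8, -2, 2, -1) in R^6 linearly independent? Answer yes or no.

yes

Form the matrix with these vectors as rows and row reduce.
R2 ← R2 + R1: [0, -4, -10, -14, -6, 18]
R3 ← R3 − (11/6)·R1: [0, 8/3, 103/6, 49/3, 15/2, -12]
R3 ← R3 + (2/3)·R2: [0, 0, 21/2, 7, 7/2, 0]
3 nonzero rows, so the 3 vectors span a space of dimension 3.
Since 3 = 3, the vectors are linearly independent.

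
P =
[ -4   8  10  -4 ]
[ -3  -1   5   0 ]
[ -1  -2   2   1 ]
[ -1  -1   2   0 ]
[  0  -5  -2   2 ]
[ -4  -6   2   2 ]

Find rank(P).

Row reduce to echelon form.
R2 ← R2 − (3/4)·R1: [0, -7, -5/2, 3]
R3 ← R3 − (1/4)·R1: [0, -4, -1/2, 2]
R4 ← R4 − (1/4)·R1: [0, -3, -1/2, 1]
R6 ← R6 − R1: [0, -14, -8, 6]
R3 ← R3 − (4/7)·R2: [0, 0, 13/14, 2/7]
R4 ← R4 − (3/7)·R2: [0, 0, 4/7, -2/7]
R5 ← R5 − (5/7)·R2: [0, 0, -3/14, -1/7]
R6 ← R6 − (2)·R2: [0, 0, -3, 0]
R4 ← R4 − (8/13)·R3: [0, 0, 0, -6/13]
R5 ← R5 + (3/13)·R3: [0, 0, 0, -1/13]
R6 ← R6 + (42/13)·R3: [0, 0, 0, 12/13]
R5 ← R5 − (1/6)·R4: [0, 0, 0, 0]
R6 ← R6 + (2)·R4: [0, 0, 0, 0]
Echelon form has 4 nonzero rows, so rank(P) = 4.

4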